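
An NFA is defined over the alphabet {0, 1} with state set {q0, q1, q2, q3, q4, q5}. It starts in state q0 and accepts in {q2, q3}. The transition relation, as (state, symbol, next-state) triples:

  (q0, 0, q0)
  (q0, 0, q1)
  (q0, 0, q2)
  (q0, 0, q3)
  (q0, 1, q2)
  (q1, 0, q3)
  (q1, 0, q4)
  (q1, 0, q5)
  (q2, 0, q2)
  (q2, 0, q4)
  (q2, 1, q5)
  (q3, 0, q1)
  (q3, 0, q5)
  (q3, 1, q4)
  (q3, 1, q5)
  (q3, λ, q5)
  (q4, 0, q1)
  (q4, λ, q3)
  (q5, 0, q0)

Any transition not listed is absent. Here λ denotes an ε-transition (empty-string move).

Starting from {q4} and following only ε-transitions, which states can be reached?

{q3, q4, q5}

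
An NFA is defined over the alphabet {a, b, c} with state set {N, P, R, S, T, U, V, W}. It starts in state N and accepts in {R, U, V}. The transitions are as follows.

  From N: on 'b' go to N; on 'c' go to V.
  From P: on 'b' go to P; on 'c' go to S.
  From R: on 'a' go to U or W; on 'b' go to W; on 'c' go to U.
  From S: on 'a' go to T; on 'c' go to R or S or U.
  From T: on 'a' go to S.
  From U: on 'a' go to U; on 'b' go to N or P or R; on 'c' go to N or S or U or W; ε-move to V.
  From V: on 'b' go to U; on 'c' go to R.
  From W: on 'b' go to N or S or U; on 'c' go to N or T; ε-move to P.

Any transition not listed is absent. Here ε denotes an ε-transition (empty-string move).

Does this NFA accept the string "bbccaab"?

Yes

Start in {N}.
Read 'b': N→{N}; now {N}.
Read 'b': N→{N}; now {N}.
Read 'c': N→{V}; now {V}.
Read 'c': V→{R}; now {R}.
Read 'a': R→{U, W}; union {U, W}; ε-closure = {P, U, V, W}.
Read 'a': P→∅, U→{U}, V→∅, W→∅; union {U}; ε-closure = {U, V}.
Read 'b': U→{N, P, R}, V→{U}; union {N, P, R, U}; ε-closure = {N, P, R, U, V}.
The final set {N, P, R, U, V} contains the accepting states R, U, V.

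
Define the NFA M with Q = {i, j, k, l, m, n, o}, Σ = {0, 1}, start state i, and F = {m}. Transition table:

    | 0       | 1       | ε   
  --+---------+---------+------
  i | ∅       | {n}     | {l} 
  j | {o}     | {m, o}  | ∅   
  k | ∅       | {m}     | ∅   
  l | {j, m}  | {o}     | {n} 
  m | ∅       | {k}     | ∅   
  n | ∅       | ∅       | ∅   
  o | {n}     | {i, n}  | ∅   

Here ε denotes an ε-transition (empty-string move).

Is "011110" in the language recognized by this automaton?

Yes

Start: ε-closure({i}) = {i, l, n}.
Read '0': i→∅, l→{j, m}, n→∅; now {j, m}.
Read '1': j→{m, o}, m→{k}; now {k, m, o}.
Read '1': k→{m}, m→{k}, o→{i, n}; union {i, k, m, n}; ε-closure = {i, k, l, m, n}.
Read '1': i→{n}, k→{m}, l→{o}, m→{k}, n→∅; now {k, m, n, o}.
Read '1': k→{m}, m→{k}, n→∅, o→{i, n}; union {i, k, m, n}; ε-closure = {i, k, l, m, n}.
Read '0': i→∅, k→∅, l→{j, m}, m→∅, n→∅; now {j, m}.
The final set {j, m} contains the accepting state m.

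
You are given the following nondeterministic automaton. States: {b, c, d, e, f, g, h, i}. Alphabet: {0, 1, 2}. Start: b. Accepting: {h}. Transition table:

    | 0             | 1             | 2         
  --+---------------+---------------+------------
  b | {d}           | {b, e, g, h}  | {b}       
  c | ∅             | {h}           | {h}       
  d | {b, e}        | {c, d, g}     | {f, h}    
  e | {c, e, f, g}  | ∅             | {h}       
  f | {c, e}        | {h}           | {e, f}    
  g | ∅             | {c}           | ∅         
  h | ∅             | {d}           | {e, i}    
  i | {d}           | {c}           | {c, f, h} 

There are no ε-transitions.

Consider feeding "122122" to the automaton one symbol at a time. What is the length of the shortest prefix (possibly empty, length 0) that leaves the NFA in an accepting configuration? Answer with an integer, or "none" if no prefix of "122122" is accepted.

1

Start in {b}.
Read '1': b→{b, e, g, h}; now {b, e, g, h}.
None of the earlier sets intersect F, but {b, e, g, h} does.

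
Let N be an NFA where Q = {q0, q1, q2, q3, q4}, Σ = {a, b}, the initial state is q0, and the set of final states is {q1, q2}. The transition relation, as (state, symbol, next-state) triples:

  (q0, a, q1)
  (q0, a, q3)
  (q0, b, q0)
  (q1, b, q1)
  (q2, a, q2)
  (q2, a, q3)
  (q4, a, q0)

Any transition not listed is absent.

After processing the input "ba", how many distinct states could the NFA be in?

2

Start in {q0}.
Read 'b': {q0} → {q0}.
Read 'a': {q0} → {q1, q3}.
That set has 2 states.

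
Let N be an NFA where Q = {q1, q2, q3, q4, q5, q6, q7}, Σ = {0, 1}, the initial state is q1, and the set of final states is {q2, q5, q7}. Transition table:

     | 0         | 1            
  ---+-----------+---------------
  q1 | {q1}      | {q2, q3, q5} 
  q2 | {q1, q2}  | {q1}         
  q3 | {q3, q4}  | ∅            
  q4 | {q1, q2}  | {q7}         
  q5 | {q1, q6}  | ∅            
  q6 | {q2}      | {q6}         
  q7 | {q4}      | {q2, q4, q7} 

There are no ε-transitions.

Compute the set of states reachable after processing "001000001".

{q1, q2, q3, q5, q7}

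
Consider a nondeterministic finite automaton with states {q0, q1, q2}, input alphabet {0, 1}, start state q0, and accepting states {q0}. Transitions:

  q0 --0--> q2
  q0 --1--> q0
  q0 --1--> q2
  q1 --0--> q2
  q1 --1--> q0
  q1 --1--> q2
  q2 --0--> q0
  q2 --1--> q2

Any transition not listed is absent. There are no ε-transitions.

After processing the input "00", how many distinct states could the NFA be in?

Start in {q0}.
Read '0': {q0} → {q2}.
Read '0': {q2} → {q0}.
That set has 1 state.

1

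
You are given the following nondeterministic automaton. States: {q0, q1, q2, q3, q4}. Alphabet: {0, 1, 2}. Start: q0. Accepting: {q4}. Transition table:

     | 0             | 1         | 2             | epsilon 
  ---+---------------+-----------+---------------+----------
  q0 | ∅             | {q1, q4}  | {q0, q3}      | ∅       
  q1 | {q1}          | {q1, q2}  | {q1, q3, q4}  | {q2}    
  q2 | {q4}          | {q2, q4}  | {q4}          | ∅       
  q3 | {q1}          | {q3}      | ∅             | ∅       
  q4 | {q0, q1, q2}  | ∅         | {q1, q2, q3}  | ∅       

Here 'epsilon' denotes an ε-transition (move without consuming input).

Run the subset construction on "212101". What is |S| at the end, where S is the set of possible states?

3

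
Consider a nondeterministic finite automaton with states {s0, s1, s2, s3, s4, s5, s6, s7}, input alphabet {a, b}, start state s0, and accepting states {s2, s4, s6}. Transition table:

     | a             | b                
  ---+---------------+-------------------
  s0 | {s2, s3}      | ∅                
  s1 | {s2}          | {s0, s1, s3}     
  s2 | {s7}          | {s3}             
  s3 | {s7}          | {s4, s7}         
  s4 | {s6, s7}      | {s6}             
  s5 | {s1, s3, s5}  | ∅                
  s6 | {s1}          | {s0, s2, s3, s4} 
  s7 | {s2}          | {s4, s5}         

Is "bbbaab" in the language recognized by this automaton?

Start in {s0}.
Read 'b': s0→∅; now ∅.
The set is empty and remains empty for the remaining 5 symbols.
The final set ∅ contains no accepting state.

No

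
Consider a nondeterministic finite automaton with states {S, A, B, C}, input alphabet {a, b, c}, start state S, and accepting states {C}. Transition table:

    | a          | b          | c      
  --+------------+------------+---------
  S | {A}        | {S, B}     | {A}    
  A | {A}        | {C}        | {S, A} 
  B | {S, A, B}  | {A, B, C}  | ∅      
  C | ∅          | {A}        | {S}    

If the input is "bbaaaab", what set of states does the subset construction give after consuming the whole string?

{S, A, B, C}

Start in {S}.
Read 'b': {S} → {S, B}.
Read 'b': {S, B} → {S, A, B, C}.
Read 'a': {S, A, B, C} → {S, A, B}.
Read 'a': {S, A, B} → {S, A, B}.
Read 'a': {S, A, B} → {S, A, B}.
Read 'a': {S, A, B} → {S, A, B}.
Read 'b': {S, A, B} → {S, A, B, C}.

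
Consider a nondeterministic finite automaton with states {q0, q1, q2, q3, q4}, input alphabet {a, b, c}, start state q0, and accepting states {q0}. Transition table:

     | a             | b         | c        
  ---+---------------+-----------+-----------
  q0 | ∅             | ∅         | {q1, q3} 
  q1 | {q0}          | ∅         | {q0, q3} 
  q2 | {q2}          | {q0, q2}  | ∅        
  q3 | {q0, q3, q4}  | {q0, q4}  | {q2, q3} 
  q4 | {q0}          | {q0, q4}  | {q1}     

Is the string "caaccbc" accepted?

No

Start in {q0}.
Read 'c': q0→{q1, q3}; now {q1, q3}.
Read 'a': q1→{q0}, q3→{q0, q3, q4}; now {q0, q3, q4}.
Read 'a': q0→∅, q3→{q0, q3, q4}, q4→{q0}; now {q0, q3, q4}.
Read 'c': q0→{q1, q3}, q3→{q2, q3}, q4→{q1}; now {q1, q2, q3}.
Read 'c': q1→{q0, q3}, q2→∅, q3→{q2, q3}; now {q0, q2, q3}.
Read 'b': q0→∅, q2→{q0, q2}, q3→{q0, q4}; now {q0, q2, q4}.
Read 'c': q0→{q1, q3}, q2→∅, q4→{q1}; now {q1, q3}.
The final set {q1, q3} contains no accepting state.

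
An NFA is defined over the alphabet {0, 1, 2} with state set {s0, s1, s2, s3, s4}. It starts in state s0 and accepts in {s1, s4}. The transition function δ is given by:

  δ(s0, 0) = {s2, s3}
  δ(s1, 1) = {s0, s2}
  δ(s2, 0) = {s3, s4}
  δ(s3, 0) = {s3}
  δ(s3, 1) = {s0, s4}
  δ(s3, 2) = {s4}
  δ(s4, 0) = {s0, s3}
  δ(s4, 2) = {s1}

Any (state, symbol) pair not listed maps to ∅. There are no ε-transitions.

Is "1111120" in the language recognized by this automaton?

Start in {s0}.
Read '1': s0→∅; now ∅.
The set is empty and remains empty for the remaining 6 symbols.
The final set ∅ contains no accepting state.

No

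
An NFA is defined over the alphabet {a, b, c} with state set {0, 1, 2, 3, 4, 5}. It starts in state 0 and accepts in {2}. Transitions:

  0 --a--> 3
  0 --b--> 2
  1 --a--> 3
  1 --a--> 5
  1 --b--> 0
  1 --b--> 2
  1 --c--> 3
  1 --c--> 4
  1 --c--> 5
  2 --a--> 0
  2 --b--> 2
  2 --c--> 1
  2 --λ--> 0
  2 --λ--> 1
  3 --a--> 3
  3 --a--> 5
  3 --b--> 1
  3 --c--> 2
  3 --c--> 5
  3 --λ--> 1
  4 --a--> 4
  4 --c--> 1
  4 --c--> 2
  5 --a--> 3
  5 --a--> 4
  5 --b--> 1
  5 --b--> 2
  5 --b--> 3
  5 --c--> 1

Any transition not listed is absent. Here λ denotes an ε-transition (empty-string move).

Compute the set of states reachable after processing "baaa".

{1, 3, 4, 5}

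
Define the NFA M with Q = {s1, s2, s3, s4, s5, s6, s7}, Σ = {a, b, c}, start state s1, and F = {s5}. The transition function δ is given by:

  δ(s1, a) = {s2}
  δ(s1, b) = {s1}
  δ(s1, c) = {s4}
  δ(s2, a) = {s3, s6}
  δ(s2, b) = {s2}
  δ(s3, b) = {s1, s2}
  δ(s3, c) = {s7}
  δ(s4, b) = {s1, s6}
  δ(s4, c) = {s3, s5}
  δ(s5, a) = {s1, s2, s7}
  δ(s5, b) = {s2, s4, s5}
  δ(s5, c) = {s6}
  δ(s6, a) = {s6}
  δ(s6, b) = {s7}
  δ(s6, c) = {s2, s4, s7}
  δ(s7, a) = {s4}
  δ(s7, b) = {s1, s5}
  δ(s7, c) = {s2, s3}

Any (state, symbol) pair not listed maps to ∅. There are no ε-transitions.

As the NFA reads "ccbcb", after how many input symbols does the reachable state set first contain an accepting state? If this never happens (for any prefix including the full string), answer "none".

Start in {s1}.
Read 'c': s1→{s4}; now {s4}.
Read 'c': s4→{s3, s5}; now {s3, s5}.
None of the earlier sets intersect F, but {s3, s5} does.

2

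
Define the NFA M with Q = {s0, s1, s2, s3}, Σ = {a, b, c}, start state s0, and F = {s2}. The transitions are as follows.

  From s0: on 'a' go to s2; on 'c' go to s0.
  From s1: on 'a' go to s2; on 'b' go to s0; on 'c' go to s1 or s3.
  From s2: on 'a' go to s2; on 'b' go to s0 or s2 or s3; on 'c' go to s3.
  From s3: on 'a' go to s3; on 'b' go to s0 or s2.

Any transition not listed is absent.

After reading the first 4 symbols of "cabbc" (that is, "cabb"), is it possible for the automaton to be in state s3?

Start in {s0}.
Read 'c': s0→{s0}; now {s0}.
Read 'a': s0→{s2}; now {s2}.
Read 'b': s2→{s0, s2, s3}; now {s0, s2, s3}.
Read 'b': s0→∅, s2→{s0, s2, s3}, s3→{s0, s2}; now {s0, s2, s3}.
State s3 is in {s0, s2, s3}.

Yes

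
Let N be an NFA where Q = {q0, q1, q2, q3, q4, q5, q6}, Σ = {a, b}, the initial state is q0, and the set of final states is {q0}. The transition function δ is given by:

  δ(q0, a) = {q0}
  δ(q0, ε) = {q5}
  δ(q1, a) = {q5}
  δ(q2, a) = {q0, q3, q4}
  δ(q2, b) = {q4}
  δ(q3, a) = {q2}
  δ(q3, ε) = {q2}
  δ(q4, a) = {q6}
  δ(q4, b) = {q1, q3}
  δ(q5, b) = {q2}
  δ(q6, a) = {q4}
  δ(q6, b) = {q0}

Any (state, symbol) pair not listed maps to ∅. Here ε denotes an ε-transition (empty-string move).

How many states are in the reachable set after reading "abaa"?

6

Start: ε-closure({q0}) = {q0, q5}.
Read 'a': q0→{q0}, q5→∅; union {q0}; ε-closure = {q0, q5}.
Read 'b': q0→∅, q5→{q2}; now {q2}.
Read 'a': q2→{q0, q3, q4}; union {q0, q3, q4}; ε-closure = {q0, q2, q3, q4, q5}.
Read 'a': q0→{q0}, q2→{q0, q3, q4}, q3→{q2}, q4→{q6}, q5→∅; union {q0, q2, q3, q4, q6}; ε-closure = {q0, q2, q3, q4, q5, q6}.
That set has 6 states.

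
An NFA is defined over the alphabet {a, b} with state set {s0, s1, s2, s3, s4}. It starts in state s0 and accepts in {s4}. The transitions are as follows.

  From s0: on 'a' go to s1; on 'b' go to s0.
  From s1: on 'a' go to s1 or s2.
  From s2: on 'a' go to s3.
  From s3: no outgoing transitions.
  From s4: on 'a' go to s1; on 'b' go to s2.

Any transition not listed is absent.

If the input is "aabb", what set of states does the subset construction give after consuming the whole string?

∅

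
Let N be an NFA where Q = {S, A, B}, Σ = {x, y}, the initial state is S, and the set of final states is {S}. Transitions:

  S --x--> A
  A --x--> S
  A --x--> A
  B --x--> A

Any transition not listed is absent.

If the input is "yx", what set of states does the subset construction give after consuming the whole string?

Start in {S}.
Read 'y': S→∅; now ∅.
The set is empty and remains empty for the remaining 1 symbol.

∅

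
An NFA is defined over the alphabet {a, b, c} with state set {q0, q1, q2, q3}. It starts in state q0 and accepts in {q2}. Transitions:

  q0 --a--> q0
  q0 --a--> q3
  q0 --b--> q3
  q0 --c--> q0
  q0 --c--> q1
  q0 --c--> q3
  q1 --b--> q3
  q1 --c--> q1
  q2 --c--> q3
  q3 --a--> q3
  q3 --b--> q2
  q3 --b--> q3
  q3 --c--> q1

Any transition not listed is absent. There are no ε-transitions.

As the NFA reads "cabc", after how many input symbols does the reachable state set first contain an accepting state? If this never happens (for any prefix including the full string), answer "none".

3

Start in {q0}.
Read 'c': q0→{q0, q1, q3}; now {q0, q1, q3}.
Read 'a': q0→{q0, q3}, q1→∅, q3→{q3}; now {q0, q3}.
Read 'b': q0→{q3}, q3→{q2, q3}; now {q2, q3}.
None of the earlier sets intersect F, but {q2, q3} does.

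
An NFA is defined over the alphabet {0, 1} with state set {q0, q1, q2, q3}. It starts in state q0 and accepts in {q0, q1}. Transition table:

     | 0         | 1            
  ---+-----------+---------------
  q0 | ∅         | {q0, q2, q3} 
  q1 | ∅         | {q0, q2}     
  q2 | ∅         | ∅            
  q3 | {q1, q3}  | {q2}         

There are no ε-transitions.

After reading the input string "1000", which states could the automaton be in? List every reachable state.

Start in {q0}.
Read '1': q0→{q0, q2, q3}; now {q0, q2, q3}.
Read '0': q0→∅, q2→∅, q3→{q1, q3}; now {q1, q3}.
Read '0': q1→∅, q3→{q1, q3}; now {q1, q3}.
Read '0': q1→∅, q3→{q1, q3}; now {q1, q3}.

{q1, q3}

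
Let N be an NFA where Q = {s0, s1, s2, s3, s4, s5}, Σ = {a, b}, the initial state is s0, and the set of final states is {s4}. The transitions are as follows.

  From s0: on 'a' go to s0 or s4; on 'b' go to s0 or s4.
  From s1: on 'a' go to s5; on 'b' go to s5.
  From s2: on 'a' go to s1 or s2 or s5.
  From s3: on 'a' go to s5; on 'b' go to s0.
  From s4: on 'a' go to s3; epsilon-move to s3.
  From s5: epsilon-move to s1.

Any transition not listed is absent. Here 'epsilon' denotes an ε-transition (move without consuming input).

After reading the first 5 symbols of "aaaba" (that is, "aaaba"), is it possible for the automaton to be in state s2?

No

Start in {s0}.
Read 'a': {s0} → {s0, s3, s4}.
Read 'a': {s0, s3, s4} → {s0, s1, s3, s4, s5}.
Read 'a': {s0, s1, s3, s4, s5} → {s0, s1, s3, s4, s5}.
Read 'b': {s0, s1, s3, s4, s5} → {s0, s1, s3, s4, s5}.
Read 'a': {s0, s1, s3, s4, s5} → {s0, s1, s3, s4, s5}.
State s2 is not in {s0, s1, s3, s4, s5}.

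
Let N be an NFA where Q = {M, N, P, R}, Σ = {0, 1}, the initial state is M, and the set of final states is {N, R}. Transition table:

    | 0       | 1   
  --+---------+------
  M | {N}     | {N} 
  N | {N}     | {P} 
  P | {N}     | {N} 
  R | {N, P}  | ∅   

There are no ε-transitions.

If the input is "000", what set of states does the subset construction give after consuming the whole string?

{N}

Start in {M}.
Read '0': M→{N}; now {N}.
Read '0': N→{N}; now {N}.
Read '0': N→{N}; now {N}.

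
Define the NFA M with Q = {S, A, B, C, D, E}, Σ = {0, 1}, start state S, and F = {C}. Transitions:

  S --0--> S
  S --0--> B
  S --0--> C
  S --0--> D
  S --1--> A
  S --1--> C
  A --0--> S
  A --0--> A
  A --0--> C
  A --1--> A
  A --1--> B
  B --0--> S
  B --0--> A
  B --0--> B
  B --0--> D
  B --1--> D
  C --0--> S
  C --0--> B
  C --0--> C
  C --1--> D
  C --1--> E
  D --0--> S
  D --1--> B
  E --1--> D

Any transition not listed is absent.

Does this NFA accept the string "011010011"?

Start in {S}.
Read '0': S→{S, B, C, D}; now {S, B, C, D}.
Read '1': S→{A, C}, B→{D}, C→{D, E}, D→{B}; now {A, B, C, D, E}.
Read '1': A→{A, B}, B→{D}, C→{D, E}, D→{B}, E→{D}; now {A, B, D, E}.
Read '0': A→{S, A, C}, B→{S, A, B, D}, D→{S}, E→∅; now {S, A, B, C, D}.
Read '1': S→{A, C}, A→{A, B}, B→{D}, C→{D, E}, D→{B}; now {A, B, C, D, E}.
Read '0': A→{S, A, C}, B→{S, A, B, D}, C→{S, B, C}, D→{S}, E→∅; now {S, A, B, C, D}.
Read '0': S→{S, B, C, D}, A→{S, A, C}, B→{S, A, B, D}, C→{S, B, C}, D→{S}; now {S, A, B, C, D}.
Read '1': S→{A, C}, A→{A, B}, B→{D}, C→{D, E}, D→{B}; now {A, B, C, D, E}.
Read '1': A→{A, B}, B→{D}, C→{D, E}, D→{B}, E→{D}; now {A, B, D, E}.
The final set {A, B, D, E} contains no accepting state.

No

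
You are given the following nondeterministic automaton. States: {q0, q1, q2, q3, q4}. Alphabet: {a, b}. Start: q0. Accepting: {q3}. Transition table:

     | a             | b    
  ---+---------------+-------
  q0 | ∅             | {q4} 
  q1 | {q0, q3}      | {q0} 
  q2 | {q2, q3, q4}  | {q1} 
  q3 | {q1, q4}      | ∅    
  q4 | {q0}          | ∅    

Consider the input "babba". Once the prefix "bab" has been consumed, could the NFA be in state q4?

Start in {q0}.
Read 'b': q0→{q4}; now {q4}.
Read 'a': q4→{q0}; now {q0}.
Read 'b': q0→{q4}; now {q4}.
State q4 is in {q4}.

Yes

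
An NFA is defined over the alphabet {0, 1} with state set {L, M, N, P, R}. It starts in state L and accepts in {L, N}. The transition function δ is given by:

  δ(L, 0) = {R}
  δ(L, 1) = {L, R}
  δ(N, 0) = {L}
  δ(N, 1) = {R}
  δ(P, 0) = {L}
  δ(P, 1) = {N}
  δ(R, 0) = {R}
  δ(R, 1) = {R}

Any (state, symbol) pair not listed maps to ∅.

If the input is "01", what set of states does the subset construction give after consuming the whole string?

{R}

Start in {L}.
Read '0': L→{R}; now {R}.
Read '1': R→{R}; now {R}.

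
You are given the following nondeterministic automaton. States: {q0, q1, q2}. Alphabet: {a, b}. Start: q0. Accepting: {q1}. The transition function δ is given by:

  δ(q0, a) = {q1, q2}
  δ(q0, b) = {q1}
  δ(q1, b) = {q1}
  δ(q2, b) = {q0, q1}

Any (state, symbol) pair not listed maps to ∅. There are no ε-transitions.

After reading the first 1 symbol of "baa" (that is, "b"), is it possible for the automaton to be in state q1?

Yes

Start in {q0}.
Read 'b': q0→{q1}; now {q1}.
State q1 is in {q1}.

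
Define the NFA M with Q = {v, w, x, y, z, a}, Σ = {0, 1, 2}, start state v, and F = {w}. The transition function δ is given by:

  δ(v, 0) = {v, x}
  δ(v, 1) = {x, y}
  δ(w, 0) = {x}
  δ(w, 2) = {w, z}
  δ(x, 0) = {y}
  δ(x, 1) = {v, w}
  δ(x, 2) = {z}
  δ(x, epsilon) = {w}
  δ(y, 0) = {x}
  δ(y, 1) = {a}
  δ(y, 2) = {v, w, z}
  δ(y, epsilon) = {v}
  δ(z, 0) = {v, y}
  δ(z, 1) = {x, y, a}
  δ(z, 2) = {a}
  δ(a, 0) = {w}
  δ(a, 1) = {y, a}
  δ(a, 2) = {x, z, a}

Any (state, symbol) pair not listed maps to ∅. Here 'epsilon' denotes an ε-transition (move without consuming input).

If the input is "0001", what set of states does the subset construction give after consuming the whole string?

{v, w, x, y, a}

Start in {v}.
Read '0': {v} → {v, w, x}.
Read '0': {v, w, x} → {v, w, x, y}.
Read '0': {v, w, x, y} → {v, w, x, y}.
Read '1': {v, w, x, y} → {v, w, x, y, a}.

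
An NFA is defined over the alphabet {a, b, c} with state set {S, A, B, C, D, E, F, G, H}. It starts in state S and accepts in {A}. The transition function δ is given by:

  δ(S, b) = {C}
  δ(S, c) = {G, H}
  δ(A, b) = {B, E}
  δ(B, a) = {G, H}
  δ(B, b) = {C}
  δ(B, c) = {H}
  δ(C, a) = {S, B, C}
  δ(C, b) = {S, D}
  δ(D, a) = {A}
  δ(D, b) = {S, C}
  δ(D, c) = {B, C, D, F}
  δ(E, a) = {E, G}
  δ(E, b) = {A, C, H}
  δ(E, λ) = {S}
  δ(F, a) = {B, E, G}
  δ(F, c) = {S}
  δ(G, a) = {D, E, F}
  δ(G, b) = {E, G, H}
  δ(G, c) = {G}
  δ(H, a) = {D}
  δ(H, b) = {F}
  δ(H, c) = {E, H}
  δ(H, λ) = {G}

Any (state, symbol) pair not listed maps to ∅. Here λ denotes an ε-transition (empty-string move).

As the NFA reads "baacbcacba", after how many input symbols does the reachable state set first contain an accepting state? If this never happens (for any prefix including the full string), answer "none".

5

Start in {S}.
Read 'b': {S} → {C}.
Read 'a': {C} → {S, B, C}.
Read 'a': {S, B, C} → {S, B, C, G, H}.
Read 'c': {S, B, C, G, H} → {S, E, G, H}.
Read 'b': {S, E, G, H} → {S, A, C, E, F, G, H}.
None of the earlier sets intersect F, but {S, A, C, E, F, G, H} does.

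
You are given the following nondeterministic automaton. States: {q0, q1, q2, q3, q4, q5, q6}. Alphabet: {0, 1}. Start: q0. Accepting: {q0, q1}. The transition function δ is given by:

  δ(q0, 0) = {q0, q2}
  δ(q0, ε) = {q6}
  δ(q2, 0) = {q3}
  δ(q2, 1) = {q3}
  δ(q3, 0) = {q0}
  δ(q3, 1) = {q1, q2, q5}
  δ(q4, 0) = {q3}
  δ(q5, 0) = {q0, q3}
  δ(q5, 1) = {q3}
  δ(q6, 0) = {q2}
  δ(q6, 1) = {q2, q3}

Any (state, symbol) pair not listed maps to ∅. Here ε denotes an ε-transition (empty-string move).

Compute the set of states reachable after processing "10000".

Start: ε-closure({q0}) = {q0, q6}.
Read '1': q0→∅, q6→{q2, q3}; now {q2, q3}.
Read '0': q2→{q3}, q3→{q0}; union {q0, q3}; ε-closure = {q0, q3, q6}.
Read '0': q0→{q0, q2}, q3→{q0}, q6→{q2}; union {q0, q2}; ε-closure = {q0, q2, q6}.
Read '0': q0→{q0, q2}, q2→{q3}, q6→{q2}; union {q0, q2, q3}; ε-closure = {q0, q2, q3, q6}.
Read '0': q0→{q0, q2}, q2→{q3}, q3→{q0}, q6→{q2}; union {q0, q2, q3}; ε-closure = {q0, q2, q3, q6}.

{q0, q2, q3, q6}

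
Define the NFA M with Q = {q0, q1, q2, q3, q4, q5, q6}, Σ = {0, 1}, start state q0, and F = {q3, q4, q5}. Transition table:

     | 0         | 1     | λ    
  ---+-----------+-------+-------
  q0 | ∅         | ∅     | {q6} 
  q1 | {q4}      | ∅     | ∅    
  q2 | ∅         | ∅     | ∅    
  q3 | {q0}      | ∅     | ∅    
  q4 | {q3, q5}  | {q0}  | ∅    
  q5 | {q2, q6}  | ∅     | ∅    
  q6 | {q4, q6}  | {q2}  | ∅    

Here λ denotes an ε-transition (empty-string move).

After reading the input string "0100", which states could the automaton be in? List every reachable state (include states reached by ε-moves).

{q3, q4, q5, q6}

Start: ε-closure({q0}) = {q0, q6}.
Read '0': q0→∅, q6→{q4, q6}; now {q4, q6}.
Read '1': q4→{q0}, q6→{q2}; union {q0, q2}; ε-closure = {q0, q2, q6}.
Read '0': q0→∅, q2→∅, q6→{q4, q6}; now {q4, q6}.
Read '0': q4→{q3, q5}, q6→{q4, q6}; now {q3, q4, q5, q6}.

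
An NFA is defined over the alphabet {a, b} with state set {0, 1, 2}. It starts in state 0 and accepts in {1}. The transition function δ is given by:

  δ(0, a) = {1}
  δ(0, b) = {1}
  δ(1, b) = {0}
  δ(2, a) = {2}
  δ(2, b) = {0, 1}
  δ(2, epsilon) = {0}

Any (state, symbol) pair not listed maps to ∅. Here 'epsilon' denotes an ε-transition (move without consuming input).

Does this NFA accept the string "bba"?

Yes

Start in {0}.
Read 'b': 0→{1}; now {1}.
Read 'b': 1→{0}; now {0}.
Read 'a': 0→{1}; now {1}.
The final set {1} contains the accepting state 1.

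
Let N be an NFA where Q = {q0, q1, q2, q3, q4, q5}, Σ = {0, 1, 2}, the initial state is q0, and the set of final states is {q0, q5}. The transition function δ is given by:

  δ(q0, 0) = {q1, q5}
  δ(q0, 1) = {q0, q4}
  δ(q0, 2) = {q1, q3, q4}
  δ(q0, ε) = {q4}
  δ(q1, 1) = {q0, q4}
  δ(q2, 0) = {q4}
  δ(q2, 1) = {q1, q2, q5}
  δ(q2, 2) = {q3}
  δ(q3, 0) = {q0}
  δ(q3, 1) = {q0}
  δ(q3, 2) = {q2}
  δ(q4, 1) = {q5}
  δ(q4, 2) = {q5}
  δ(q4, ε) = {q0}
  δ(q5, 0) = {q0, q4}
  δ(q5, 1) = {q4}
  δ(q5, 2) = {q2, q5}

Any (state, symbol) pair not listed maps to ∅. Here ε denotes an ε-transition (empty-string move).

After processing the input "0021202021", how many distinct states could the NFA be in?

Start: ε-closure({q0}) = {q0, q4}.
Read '0': {q0, q4} → {q1, q5}.
Read '0': {q1, q5} → {q0, q4}.
Read '2': {q0, q4} → {q0, q1, q3, q4, q5}.
Read '1': {q0, q1, q3, q4, q5} → {q0, q4, q5}.
Read '2': {q0, q4, q5} → {q0, q1, q2, q3, q4, q5}.
Read '0': {q0, q1, q2, q3, q4, q5} → {q0, q1, q4, q5}.
Read '2': {q0, q1, q4, q5} → {q0, q1, q2, q3, q4, q5}.
Read '0': {q0, q1, q2, q3, q4, q5} → {q0, q1, q4, q5}.
Read '2': {q0, q1, q4, q5} → {q0, q1, q2, q3, q4, q5}.
Read '1': {q0, q1, q2, q3, q4, q5} → {q0, q1, q2, q4, q5}.
That set has 5 states.

5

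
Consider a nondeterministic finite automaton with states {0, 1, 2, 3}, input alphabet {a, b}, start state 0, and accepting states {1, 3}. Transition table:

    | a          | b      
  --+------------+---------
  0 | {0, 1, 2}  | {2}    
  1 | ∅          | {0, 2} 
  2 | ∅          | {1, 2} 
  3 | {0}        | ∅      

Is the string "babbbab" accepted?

Start in {0}.
Read 'b': 0→{2}; now {2}.
Read 'a': 2→∅; now ∅.
The set is empty and remains empty for the remaining 5 symbols.
The final set ∅ contains no accepting state.

No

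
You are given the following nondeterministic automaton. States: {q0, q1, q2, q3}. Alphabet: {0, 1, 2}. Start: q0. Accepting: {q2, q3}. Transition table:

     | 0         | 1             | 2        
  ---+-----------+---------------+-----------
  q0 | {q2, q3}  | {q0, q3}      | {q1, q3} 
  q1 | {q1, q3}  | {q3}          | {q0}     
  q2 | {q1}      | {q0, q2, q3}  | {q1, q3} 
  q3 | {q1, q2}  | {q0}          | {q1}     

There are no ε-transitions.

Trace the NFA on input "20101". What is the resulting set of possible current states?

{q0, q2, q3}

Start in {q0}.
Read '2': q0→{q1, q3}; now {q1, q3}.
Read '0': q1→{q1, q3}, q3→{q1, q2}; now {q1, q2, q3}.
Read '1': q1→{q3}, q2→{q0, q2, q3}, q3→{q0}; now {q0, q2, q3}.
Read '0': q0→{q2, q3}, q2→{q1}, q3→{q1, q2}; now {q1, q2, q3}.
Read '1': q1→{q3}, q2→{q0, q2, q3}, q3→{q0}; now {q0, q2, q3}.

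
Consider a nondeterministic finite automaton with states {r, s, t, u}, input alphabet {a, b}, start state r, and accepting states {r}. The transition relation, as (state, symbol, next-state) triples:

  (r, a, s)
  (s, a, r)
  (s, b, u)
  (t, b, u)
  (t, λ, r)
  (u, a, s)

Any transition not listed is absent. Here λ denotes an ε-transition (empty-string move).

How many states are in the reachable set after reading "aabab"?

Start in {r}.
Read 'a': {r} → {s}.
Read 'a': {s} → {r}.
Read 'b': {r} → ∅.
The set is empty and remains empty for the remaining 2 symbols.
That set has 0 states.

0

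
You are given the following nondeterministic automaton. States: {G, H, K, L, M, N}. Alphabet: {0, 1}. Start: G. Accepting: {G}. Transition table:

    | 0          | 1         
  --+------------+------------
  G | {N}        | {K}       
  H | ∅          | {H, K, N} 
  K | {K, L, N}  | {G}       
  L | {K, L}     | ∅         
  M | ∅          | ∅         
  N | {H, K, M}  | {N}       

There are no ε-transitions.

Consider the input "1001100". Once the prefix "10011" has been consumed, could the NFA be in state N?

Start in {G}.
Read '1': G→{K}; now {K}.
Read '0': K→{K, L, N}; now {K, L, N}.
Read '0': K→{K, L, N}, L→{K, L}, N→{H, K, M}; now {H, K, L, M, N}.
Read '1': H→{H, K, N}, K→{G}, L→∅, M→∅, N→{N}; now {G, H, K, N}.
Read '1': G→{K}, H→{H, K, N}, K→{G}, N→{N}; now {G, H, K, N}.
State N is in {G, H, K, N}.

Yes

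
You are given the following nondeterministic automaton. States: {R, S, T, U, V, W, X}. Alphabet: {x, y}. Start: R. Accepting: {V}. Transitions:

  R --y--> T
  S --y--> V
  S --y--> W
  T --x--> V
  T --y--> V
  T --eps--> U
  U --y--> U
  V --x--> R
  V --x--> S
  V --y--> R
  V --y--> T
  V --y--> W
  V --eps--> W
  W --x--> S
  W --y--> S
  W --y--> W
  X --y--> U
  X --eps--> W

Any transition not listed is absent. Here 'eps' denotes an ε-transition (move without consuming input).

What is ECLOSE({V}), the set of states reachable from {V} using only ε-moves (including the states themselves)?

{V, W}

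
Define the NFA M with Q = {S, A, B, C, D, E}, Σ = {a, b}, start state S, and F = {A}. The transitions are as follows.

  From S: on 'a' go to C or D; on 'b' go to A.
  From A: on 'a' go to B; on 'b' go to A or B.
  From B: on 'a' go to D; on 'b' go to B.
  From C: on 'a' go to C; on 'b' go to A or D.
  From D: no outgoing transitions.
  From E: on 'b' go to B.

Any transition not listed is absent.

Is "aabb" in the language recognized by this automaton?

Yes

Start in {S}.
Read 'a': S→{C, D}; now {C, D}.
Read 'a': C→{C}, D→∅; now {C}.
Read 'b': C→{A, D}; now {A, D}.
Read 'b': A→{A, B}, D→∅; now {A, B}.
The final set {A, B} contains the accepting state A.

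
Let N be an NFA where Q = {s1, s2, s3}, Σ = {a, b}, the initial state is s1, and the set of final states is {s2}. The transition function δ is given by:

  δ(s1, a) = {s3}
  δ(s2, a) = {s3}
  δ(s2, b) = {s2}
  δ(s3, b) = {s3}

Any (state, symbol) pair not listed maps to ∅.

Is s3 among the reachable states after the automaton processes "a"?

Start in {s1}.
Read 'a': {s1} → {s3}.
State s3 is in {s3}.

Yes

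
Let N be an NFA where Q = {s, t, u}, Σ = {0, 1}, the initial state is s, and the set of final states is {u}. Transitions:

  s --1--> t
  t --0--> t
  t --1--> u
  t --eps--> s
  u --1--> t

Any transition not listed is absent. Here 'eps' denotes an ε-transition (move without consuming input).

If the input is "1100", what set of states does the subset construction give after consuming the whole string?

{s, t}

Start in {s}.
Read '1': s→{t}; union {t}; ε-closure = {s, t}.
Read '1': s→{t}, t→{u}; union {t, u}; ε-closure = {s, t, u}.
Read '0': s→∅, t→{t}, u→∅; union {t}; ε-closure = {s, t}.
Read '0': s→∅, t→{t}; union {t}; ε-closure = {s, t}.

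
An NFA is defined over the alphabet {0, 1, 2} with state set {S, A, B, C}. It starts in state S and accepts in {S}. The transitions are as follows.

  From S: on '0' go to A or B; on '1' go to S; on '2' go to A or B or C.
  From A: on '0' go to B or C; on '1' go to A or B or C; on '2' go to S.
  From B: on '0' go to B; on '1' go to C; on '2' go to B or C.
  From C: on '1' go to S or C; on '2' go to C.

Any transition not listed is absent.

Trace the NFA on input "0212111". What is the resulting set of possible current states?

Start in {S}.
Read '0': {S} → {A, B}.
Read '2': {A, B} → {S, B, C}.
Read '1': {S, B, C} → {S, C}.
Read '2': {S, C} → {A, B, C}.
Read '1': {A, B, C} → {S, A, B, C}.
Read '1': {S, A, B, C} → {S, A, B, C}.
Read '1': {S, A, B, C} → {S, A, B, C}.

{S, A, B, C}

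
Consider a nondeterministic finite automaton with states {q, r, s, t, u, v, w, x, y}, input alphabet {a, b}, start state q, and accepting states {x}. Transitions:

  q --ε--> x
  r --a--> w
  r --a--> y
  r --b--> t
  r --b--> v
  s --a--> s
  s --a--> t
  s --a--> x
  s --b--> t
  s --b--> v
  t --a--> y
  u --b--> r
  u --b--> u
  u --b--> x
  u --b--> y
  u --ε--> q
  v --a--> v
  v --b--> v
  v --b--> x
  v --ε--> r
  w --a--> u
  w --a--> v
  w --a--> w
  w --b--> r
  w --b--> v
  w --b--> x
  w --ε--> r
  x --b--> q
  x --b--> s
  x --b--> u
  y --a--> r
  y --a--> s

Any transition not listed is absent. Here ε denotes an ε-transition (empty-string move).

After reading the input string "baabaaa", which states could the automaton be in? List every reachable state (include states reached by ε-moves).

Start: ε-closure({q}) = {q, x}.
Read 'b': {q, x} → {q, s, u, x}.
Read 'a': {q, s, u, x} → {s, t, x}.
Read 'a': {s, t, x} → {s, t, x, y}.
Read 'b': {s, t, x, y} → {q, r, s, t, u, v, x}.
Read 'a': {q, r, s, t, u, v, x} → {r, s, t, v, w, x, y}.
Read 'a': {r, s, t, v, w, x, y} → {q, r, s, t, u, v, w, x, y}.
Read 'a': {q, r, s, t, u, v, w, x, y} → {q, r, s, t, u, v, w, x, y}.

{q, r, s, t, u, v, w, x, y}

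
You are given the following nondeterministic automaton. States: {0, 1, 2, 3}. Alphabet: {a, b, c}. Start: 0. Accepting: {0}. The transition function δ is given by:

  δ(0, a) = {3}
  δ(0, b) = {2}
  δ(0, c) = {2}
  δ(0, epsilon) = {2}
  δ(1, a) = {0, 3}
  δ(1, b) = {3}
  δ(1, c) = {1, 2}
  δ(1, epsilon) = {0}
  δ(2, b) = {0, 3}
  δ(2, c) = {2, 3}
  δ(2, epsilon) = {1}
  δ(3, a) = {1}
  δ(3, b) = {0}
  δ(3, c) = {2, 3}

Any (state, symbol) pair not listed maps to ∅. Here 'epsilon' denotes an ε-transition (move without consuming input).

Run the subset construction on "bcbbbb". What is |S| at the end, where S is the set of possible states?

4

Start: ε-closure({0}) = {0, 1, 2}.
Read 'b': {0, 1, 2} → {0, 1, 2, 3}.
Read 'c': {0, 1, 2, 3} → {0, 1, 2, 3}.
Read 'b': {0, 1, 2, 3} → {0, 1, 2, 3}.
Read 'b': {0, 1, 2, 3} → {0, 1, 2, 3}.
Read 'b': {0, 1, 2, 3} → {0, 1, 2, 3}.
Read 'b': {0, 1, 2, 3} → {0, 1, 2, 3}.
That set has 4 states.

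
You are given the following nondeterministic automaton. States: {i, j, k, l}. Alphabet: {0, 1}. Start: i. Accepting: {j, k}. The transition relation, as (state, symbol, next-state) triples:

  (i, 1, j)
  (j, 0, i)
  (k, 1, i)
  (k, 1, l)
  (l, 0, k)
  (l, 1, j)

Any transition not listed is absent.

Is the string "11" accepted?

Start in {i}.
Read '1': {i} → {j}.
Read '1': {j} → ∅.
The final set ∅ contains no accepting state.

No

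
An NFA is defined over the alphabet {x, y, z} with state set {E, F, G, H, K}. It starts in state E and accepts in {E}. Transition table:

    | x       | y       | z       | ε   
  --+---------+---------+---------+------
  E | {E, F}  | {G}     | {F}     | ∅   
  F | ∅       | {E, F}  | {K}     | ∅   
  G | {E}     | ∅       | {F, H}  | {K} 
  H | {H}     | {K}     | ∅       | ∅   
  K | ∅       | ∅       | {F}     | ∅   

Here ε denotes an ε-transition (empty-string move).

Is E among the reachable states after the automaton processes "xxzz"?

No

Start in {E}.
Read 'x': E→{E, F}; now {E, F}.
Read 'x': E→{E, F}, F→∅; now {E, F}.
Read 'z': E→{F}, F→{K}; now {F, K}.
Read 'z': F→{K}, K→{F}; now {F, K}.
State E is not in {F, K}.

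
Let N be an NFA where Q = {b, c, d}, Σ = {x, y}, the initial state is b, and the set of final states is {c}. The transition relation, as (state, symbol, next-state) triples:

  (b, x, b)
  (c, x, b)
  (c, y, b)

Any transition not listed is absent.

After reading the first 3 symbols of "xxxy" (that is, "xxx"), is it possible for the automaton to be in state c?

No

Start in {b}.
Read 'x': {b} → {b}.
Read 'x': {b} → {b}.
Read 'x': {b} → {b}.
State c is not in {b}.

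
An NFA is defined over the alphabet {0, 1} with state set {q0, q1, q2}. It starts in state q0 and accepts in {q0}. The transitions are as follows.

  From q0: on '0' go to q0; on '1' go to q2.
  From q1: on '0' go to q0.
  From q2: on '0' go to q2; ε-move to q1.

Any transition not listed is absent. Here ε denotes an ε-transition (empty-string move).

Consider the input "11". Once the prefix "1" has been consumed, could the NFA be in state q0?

No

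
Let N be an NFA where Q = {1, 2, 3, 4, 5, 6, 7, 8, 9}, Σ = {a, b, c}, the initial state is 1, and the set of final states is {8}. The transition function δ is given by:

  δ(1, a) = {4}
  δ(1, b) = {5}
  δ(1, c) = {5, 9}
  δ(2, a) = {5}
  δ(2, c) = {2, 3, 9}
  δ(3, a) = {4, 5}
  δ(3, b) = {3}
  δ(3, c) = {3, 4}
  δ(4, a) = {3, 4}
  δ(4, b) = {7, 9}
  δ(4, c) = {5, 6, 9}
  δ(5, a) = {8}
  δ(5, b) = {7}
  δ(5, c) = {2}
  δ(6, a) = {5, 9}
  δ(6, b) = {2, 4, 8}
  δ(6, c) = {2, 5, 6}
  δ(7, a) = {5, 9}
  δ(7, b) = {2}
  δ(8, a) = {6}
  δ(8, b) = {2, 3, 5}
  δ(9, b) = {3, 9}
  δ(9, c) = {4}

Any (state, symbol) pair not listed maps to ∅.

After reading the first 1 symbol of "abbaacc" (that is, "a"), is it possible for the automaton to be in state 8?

No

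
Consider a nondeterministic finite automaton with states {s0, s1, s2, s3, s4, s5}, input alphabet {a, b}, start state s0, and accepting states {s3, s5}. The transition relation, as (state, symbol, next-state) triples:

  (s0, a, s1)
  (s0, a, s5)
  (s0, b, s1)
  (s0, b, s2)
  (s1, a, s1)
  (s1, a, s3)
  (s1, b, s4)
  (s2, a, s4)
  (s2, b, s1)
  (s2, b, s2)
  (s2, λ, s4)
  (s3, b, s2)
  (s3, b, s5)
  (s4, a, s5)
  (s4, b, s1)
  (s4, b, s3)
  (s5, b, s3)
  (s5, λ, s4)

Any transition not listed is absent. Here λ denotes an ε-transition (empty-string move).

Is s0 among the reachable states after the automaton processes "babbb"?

No

Start in {s0}.
Read 'b': s0→{s1, s2}; union {s1, s2}; ε-closure = {s1, s2, s4}.
Read 'a': s1→{s1, s3}, s2→{s4}, s4→{s5}; now {s1, s3, s4, s5}.
Read 'b': s1→{s4}, s3→{s2, s5}, s4→{s1, s3}, s5→{s3}; now {s1, s2, s3, s4, s5}.
Read 'b': s1→{s4}, s2→{s1, s2}, s3→{s2, s5}, s4→{s1, s3}, s5→{s3}; now {s1, s2, s3, s4, s5}.
Read 'b': s1→{s4}, s2→{s1, s2}, s3→{s2, s5}, s4→{s1, s3}, s5→{s3}; now {s1, s2, s3, s4, s5}.
State s0 is not in {s1, s2, s3, s4, s5}.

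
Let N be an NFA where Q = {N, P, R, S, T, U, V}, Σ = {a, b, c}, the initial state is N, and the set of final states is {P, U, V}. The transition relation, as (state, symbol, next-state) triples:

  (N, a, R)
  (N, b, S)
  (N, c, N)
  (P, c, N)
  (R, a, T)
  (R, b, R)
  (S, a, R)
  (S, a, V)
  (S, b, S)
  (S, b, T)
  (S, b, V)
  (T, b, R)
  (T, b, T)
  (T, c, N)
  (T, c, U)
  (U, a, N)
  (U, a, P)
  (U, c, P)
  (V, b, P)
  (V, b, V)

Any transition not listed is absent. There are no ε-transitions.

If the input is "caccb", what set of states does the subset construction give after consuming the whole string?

∅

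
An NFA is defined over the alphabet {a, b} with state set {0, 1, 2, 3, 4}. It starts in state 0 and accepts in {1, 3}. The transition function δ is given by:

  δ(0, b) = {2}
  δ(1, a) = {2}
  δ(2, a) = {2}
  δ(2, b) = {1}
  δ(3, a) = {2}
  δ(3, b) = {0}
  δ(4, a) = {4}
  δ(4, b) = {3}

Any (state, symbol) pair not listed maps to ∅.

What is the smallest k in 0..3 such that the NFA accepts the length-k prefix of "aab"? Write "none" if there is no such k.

none

Start in {0}.
Read 'a': 0→∅; now ∅.
The set is empty and remains empty for the remaining 2 symbols.
No reachable set along the way intersects F.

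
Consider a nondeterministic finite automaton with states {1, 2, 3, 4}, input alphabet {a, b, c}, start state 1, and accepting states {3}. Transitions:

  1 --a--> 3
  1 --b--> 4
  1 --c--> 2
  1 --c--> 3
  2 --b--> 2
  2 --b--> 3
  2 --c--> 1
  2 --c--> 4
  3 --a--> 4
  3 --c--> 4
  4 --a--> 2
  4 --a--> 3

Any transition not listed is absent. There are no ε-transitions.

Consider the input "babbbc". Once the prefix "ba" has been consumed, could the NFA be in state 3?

Yes

Start in {1}.
Read 'b': 1→{4}; now {4}.
Read 'a': 4→{2, 3}; now {2, 3}.
State 3 is in {2, 3}.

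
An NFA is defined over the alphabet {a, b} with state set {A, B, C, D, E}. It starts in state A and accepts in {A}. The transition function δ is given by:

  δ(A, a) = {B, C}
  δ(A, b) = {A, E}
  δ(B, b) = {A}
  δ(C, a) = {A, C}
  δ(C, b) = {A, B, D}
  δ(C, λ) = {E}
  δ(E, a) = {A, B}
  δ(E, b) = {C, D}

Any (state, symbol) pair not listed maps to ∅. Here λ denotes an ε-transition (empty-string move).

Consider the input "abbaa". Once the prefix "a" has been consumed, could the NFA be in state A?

No

Start in {A}.
Read 'a': A→{B, C}; union {B, C}; ε-closure = {B, C, E}.
State A is not in {B, C, E}.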